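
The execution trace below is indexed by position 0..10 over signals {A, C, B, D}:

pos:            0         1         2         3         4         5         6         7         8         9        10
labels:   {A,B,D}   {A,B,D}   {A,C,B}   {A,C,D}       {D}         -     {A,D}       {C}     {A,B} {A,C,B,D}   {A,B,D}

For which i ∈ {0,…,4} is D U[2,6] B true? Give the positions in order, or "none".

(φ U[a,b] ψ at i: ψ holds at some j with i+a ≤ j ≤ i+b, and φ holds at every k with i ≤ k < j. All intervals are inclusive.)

0

Evaluate at each i in [0,4]:
  i=0: ✓ (rhs at j=2; lhs holds on [0,1])
  i=1: ✗ (no rhs in [3,7])
  i=2: ✗ (lhs fails at k=2 before rhs at j=8)
  i=3: ✗ (lhs fails at k=5 before rhs at j=8)
  i=4: ✗ (lhs fails at k=5 before rhs at j=8)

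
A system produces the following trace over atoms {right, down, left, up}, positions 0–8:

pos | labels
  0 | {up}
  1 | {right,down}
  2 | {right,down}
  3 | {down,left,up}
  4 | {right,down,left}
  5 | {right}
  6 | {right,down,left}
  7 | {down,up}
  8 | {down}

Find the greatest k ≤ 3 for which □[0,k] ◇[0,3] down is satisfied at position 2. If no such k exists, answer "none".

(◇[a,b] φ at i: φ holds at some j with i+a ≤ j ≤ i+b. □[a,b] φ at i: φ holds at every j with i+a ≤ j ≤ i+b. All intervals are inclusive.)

3

◇[0,3] down must hold from j=2 onward; find where it first fails.
  j=2: holds
  j=3: holds
  j=4: holds
  j=5: holds
Holds through j=5; largest k = 3.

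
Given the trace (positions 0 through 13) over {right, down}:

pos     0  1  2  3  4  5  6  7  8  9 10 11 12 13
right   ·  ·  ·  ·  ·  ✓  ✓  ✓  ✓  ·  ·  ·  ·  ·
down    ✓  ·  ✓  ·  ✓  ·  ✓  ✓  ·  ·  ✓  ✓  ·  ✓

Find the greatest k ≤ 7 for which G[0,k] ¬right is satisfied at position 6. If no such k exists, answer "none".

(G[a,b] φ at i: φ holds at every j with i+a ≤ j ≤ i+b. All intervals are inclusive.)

none

¬right must hold from j=6 onward; find where it first fails.
  j=6: fails → no k works.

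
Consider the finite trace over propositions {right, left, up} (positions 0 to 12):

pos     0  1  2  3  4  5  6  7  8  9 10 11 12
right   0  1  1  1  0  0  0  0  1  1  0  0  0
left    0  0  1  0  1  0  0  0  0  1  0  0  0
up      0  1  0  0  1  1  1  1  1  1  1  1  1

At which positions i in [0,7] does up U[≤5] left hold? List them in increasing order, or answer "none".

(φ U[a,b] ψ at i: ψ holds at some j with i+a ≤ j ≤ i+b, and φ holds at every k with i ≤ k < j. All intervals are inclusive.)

Evaluate at each i in [0,7]:
  i=0: ✗ (lhs fails at k=0 before rhs at j=2)
  i=1: ✓ (rhs at j=2; lhs holds on [1,1])
  i=2: ✓ (rhs at j=2)
  i=3: ✗ (lhs fails at k=3 before rhs at j=4)
  i=4: ✓ (rhs at j=4)
  i=5: ✓ (rhs at j=9; lhs holds on [5,8])
  i=6: ✓ (rhs at j=9; lhs holds on [6,8])
  i=7: ✓ (rhs at j=9; lhs holds on [7,8])

1, 2, 4, 5, 6, 7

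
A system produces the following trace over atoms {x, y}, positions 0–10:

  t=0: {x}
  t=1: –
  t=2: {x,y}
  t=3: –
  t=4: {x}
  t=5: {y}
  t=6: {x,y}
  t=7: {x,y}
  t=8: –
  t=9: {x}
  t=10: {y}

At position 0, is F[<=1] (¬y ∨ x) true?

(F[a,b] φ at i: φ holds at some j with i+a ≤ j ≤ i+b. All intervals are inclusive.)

Check (¬y ∨ x) at each j in [0,1]:
  j=0: true
  j=1: true
Found at j=0 → formula holds.

Yes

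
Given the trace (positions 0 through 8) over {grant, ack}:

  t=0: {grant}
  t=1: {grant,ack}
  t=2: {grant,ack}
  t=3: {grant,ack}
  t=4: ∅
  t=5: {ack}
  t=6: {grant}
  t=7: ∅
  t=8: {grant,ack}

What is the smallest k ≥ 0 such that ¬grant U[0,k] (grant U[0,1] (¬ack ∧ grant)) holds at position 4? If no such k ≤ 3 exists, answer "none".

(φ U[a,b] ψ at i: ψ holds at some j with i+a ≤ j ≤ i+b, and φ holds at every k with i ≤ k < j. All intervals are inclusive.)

Need earliest j ≥ 4 with (grant U[0,1] (¬ack ∧ grant)), and ¬grant at every k in [4,j-1].
  j=4: rhs fails.
  j=5: rhs fails.
  j=6: rhs holds; lhs holds on [4,5]. k = 2.

2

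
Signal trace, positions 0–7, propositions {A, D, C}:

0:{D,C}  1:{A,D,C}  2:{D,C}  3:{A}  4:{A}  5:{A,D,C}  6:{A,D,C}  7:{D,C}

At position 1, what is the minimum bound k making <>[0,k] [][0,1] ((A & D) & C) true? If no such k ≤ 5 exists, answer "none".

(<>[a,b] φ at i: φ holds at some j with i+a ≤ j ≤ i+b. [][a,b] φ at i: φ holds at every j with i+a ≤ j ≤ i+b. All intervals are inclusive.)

Scan j = 1,2,… for [][0,1] ((A & D) & C):
  j=1: fails
  j=2: fails
  j=3: fails
  j=4: fails
  j=5: holds
First hit at j=5, so smallest k = 5-1 = 4.

4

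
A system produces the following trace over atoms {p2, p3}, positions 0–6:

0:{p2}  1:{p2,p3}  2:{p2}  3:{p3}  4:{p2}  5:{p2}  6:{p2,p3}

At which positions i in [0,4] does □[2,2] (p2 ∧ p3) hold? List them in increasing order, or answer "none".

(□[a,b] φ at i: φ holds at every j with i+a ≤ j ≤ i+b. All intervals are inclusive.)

4

Evaluate at each i in [0,4]:
  i=0: ✗ (fails at j=2)
  i=1: ✗ (fails at j=3)
  i=2: ✗ (fails at j=4)
  i=3: ✗ (fails at j=5)
  i=4: ✓ (all of [6,6])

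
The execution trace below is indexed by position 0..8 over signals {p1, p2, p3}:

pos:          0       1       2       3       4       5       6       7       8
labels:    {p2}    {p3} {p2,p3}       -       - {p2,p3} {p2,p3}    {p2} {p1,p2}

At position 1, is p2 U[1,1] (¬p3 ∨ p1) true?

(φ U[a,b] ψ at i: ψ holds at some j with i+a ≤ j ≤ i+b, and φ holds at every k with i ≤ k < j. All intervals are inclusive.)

Need some j in [2,2] with (¬p3 ∨ p1), and p2 at every k in [1,j-1].
  j=2: (¬p3 ∨ p1) false.
No j in the window works → until fails.

No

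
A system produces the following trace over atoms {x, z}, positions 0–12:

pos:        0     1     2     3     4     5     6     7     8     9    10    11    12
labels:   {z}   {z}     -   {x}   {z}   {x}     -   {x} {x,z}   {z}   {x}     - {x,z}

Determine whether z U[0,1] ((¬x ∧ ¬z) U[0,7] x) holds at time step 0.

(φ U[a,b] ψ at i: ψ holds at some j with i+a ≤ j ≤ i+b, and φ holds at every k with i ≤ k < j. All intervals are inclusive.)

No

Need some j in [0,1] with ((¬x ∧ ¬z) U[0,7] x), and z at every k in [0,j-1].
  j=0: ((¬x ∧ ¬z) U[0,7] x) — fails.
  j=1: ((¬x ∧ ¬z) U[0,7] x) — fails.
No j in the window works → until fails.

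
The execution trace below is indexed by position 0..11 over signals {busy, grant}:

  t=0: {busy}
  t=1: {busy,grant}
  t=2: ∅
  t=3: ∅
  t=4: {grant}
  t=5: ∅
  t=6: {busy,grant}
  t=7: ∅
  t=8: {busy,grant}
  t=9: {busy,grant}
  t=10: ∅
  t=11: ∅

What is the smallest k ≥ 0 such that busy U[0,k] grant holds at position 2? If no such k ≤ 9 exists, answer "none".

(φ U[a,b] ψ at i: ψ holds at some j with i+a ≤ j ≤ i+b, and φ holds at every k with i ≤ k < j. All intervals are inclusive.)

none

Need earliest j ≥ 2 with grant, and busy at every k in [2,j-1].
  j=2: rhs fails.
  j=3: rhs fails.
  j=4: rhs holds but lhs fails at k=2.
  j=5: rhs fails.
  j=6: rhs holds but lhs fails at k=2.
  j=7: rhs fails.
  j=8: rhs holds but lhs fails at k=2.
  j=9: rhs holds but lhs fails at k=2.
  j=10: rhs fails.
  j=11: rhs fails.
No witness within the range → none.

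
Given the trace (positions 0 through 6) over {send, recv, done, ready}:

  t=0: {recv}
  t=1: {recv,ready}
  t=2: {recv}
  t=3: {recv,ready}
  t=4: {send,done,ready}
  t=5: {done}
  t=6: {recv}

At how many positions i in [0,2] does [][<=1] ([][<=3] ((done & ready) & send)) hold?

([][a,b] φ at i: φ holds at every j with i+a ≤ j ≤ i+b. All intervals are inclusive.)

0

Evaluate at each i in [0,2]:
  i=0: ✗ (fails at j=0)
  i=1: ✗ (fails at j=1)
  i=2: ✗ (fails at j=2)
Positions where it holds: {} → 0.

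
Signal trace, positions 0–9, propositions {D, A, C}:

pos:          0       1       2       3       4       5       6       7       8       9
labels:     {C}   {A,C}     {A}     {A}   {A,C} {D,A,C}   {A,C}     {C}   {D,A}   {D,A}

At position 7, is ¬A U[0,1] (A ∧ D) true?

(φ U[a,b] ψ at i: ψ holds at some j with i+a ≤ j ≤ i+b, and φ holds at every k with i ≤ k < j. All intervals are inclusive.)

Need some j in [7,8] with (A ∧ D), and ¬A at every k in [7,j-1].
  j=7: (A ∧ D) false.
  j=8: (A ∧ D) holds; ¬A holds at every k in [7,7] → satisfied.

Holds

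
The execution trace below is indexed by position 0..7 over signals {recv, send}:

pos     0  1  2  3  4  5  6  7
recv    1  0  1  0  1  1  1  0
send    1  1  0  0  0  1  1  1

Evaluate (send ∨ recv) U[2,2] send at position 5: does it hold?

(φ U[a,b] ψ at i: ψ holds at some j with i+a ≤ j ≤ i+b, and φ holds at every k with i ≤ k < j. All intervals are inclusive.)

Need some j in [7,7] with send, and (send ∨ recv) at every k in [5,j-1].
  j=7: send holds; (send ∨ recv) holds at every k in [5,6] → satisfied.

True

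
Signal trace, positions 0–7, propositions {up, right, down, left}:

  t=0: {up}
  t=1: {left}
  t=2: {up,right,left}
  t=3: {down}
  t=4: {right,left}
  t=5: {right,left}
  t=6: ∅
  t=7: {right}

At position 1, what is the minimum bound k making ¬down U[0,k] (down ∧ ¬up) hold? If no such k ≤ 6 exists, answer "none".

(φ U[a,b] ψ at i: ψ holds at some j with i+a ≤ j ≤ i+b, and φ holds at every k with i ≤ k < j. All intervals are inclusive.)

Need earliest j ≥ 1 with (down ∧ ¬up), and ¬down at every k in [1,j-1].
  j=1: rhs fails.
  j=2: rhs fails.
  j=3: rhs holds; lhs holds on [1,2]. k = 2.

2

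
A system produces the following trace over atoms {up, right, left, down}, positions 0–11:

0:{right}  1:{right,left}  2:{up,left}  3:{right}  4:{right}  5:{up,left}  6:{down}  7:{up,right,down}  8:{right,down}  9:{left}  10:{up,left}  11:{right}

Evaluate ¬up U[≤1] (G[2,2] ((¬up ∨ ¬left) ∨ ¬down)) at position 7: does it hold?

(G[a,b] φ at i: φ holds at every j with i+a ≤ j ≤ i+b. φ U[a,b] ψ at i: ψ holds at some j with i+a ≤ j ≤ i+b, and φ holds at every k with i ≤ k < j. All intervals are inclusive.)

Need some j in [7,8] with G[2,2] ((¬up ∨ ¬left) ∨ ¬down), and ¬up at every k in [7,j-1].
  j=7: G[2,2] ((¬up ∨ ¬left) ∨ ¬down) holds; no prefix to check → satisfied.

Holds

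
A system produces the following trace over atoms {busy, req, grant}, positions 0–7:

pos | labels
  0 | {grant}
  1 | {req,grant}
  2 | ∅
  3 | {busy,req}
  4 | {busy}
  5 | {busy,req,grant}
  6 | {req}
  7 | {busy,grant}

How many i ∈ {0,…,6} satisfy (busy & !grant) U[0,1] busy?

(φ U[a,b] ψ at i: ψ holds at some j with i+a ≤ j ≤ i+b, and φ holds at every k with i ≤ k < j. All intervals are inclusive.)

3

Evaluate at each i in [0,6]:
  i=0: ✗ (no rhs in [0,1])
  i=1: ✗ (no rhs in [1,2])
  i=2: ✗ (lhs fails at k=2 before rhs at j=3)
  i=3: ✓ (rhs at j=3)
  i=4: ✓ (rhs at j=4)
  i=5: ✓ (rhs at j=5)
  i=6: ✗ (lhs fails at k=6 before rhs at j=7)
Positions where it holds: {3, 4, 5} → 3.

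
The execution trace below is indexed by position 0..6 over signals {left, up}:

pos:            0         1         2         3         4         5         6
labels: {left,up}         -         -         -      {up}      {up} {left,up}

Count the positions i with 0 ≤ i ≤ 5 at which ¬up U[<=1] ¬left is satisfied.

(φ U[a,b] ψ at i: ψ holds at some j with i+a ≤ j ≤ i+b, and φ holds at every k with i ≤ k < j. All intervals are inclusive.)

Evaluate at each i in [0,5]:
  i=0: ✗ (lhs fails at k=0 before rhs at j=1)
  i=1: ✓ (rhs at j=1)
  i=2: ✓ (rhs at j=2)
  i=3: ✓ (rhs at j=3)
  i=4: ✓ (rhs at j=4)
  i=5: ✓ (rhs at j=5)
Positions where it holds: {1, 2, 3, 4, 5} → 5.

5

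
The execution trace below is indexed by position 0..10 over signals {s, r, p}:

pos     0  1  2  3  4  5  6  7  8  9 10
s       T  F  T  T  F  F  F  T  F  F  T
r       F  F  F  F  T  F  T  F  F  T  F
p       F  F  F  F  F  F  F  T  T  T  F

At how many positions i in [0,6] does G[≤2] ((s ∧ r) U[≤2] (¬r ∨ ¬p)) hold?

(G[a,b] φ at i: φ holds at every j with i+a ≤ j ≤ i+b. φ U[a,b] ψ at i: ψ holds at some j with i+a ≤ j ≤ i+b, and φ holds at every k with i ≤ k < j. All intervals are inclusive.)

Evaluate at each i in [0,6]:
  i=0: ✓ (all of [0,2])
  i=1: ✓ (all of [1,3])
  i=2: ✓ (all of [2,4])
  i=3: ✓ (all of [3,5])
  i=4: ✓ (all of [4,6])
  i=5: ✓ (all of [5,7])
  i=6: ✓ (all of [6,8])
Positions where it holds: {0, 1, 2, 3, 4, 5, 6} → 7.

7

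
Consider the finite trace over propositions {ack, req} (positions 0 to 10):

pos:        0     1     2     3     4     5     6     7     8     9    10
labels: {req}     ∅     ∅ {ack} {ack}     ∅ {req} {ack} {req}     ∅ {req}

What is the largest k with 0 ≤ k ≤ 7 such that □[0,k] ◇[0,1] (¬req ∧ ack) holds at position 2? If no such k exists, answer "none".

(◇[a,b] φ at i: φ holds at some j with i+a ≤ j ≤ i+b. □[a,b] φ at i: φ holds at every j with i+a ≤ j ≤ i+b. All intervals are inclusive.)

◇[0,1] (¬req ∧ ack) must hold from j=2 onward; find where it first fails.
  j=2: holds
  j=3: holds
  j=4: holds
  j=5: fails
Holds on [2,4], so largest k = 2.

2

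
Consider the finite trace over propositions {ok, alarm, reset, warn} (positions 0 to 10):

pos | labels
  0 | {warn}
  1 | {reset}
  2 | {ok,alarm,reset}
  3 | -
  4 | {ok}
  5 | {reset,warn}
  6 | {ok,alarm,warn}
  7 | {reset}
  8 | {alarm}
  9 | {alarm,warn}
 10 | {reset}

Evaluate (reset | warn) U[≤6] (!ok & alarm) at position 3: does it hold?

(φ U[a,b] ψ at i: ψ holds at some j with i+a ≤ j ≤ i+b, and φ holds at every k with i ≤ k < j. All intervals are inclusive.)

False

Need some j in [3,9] with (!ok & alarm), and (reset | warn) at every k in [3,j-1].
  j=3: (!ok & alarm) false.
  j=4: (!ok & alarm) false.
  j=5: (!ok & alarm) false.
  j=6: (!ok & alarm) false.
  j=7: (!ok & alarm) false.
  j=8: (!ok & alarm) holds, but (reset | warn) fails at k=3 → not this j.
  j=9: (!ok & alarm) holds, but (reset | warn) fails at k=3 → not this j.
No j in the window works → until fails.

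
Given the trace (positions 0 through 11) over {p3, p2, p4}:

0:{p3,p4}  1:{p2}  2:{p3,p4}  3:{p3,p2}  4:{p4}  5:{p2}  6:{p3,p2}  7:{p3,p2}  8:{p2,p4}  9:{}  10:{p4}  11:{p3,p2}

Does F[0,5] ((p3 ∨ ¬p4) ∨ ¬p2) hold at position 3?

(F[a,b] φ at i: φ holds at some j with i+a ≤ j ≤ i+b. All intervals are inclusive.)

Check ((p3 ∨ ¬p4) ∨ ¬p2) at each j in [3,8]:
  j=3: true
  j=4: true
  j=5: true
  j=6: true
  j=7: true
  j=8: false
Found at j=3 → formula holds.

True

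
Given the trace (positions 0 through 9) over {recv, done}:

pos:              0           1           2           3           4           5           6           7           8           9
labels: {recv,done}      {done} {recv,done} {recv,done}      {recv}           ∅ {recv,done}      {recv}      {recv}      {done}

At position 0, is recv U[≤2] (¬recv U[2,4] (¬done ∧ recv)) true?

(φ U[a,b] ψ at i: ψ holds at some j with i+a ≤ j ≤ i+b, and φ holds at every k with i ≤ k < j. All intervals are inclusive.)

Need some j in [0,2] with (¬recv U[2,4] (¬done ∧ recv)), and recv at every k in [0,j-1].
  j=0: (¬recv U[2,4] (¬done ∧ recv)) — fails.
  j=1: (¬recv U[2,4] (¬done ∧ recv)) — fails.
  j=2: (¬recv U[2,4] (¬done ∧ recv)) — fails.
No j in the window works → until fails.

Does not hold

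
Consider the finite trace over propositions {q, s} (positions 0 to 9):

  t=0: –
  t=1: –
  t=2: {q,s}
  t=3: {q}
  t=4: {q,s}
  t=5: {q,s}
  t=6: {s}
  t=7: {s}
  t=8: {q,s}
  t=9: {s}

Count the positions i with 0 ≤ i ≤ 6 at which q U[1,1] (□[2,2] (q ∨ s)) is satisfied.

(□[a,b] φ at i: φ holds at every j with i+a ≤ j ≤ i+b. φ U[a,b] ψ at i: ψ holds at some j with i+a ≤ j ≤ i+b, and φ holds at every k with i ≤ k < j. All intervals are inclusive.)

4

Evaluate at each i in [0,6]:
  i=0: ✗ (lhs fails at k=0 before rhs at j=1)
  i=1: ✗ (lhs fails at k=1 before rhs at j=2)
  i=2: ✓ (rhs at j=3; lhs holds on [2,2])
  i=3: ✓ (rhs at j=4; lhs holds on [3,3])
  i=4: ✓ (rhs at j=5; lhs holds on [4,4])
  i=5: ✓ (rhs at j=6; lhs holds on [5,5])
  i=6: ✗ (lhs fails at k=6 before rhs at j=7)
Positions where it holds: {2, 3, 4, 5} → 4.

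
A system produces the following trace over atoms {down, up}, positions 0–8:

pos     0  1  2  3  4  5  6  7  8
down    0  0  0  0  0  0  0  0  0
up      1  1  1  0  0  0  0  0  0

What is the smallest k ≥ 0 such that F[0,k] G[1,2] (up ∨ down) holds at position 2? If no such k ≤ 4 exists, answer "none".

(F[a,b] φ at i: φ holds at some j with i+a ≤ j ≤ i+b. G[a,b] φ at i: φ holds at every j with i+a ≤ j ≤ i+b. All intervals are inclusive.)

Scan j = 2,3,… for G[1,2] (up ∨ down):
  j=2: fails
  j=3: fails
  j=4: fails
  j=5: fails
  j=6: fails
No j in [2,6] satisfies it → none.

none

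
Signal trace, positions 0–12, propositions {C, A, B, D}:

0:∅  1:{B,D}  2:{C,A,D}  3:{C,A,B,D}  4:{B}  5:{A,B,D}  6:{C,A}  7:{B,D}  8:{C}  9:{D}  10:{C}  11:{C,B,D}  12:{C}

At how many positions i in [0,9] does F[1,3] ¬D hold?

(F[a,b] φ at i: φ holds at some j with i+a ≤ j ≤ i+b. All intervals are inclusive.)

Evaluate at each i in [0,9]:
  i=0: ✗ (none in [1,3])
  i=1: ✓ (witness j=4)
  i=2: ✓ (witness j=4)
  i=3: ✓ (witness j=4)
  i=4: ✓ (witness j=6)
  i=5: ✓ (witness j=6)
  i=6: ✓ (witness j=8)
  i=7: ✓ (witness j=8)
  i=8: ✓ (witness j=10)
  i=9: ✓ (witness j=10)
Positions where it holds: {1, 2, 3, 4, 5, 6, 7, 8, 9} → 9.

9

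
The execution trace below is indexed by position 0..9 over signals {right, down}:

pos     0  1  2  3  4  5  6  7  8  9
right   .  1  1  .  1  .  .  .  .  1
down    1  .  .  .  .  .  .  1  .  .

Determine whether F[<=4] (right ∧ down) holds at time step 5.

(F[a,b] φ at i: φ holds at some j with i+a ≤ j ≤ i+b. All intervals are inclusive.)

Check (right ∧ down) at each j in [5,9]:
  j=5: false
  j=6: false
  j=7: false
  j=8: false
  j=9: false
No position in the window satisfies it → formula fails.

False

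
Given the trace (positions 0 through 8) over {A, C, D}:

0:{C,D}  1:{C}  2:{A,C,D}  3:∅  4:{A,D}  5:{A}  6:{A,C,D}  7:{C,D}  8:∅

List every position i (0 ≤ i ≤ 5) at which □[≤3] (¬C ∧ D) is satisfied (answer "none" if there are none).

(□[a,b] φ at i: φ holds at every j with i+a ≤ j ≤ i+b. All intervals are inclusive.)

none

Evaluate at each i in [0,5]:
  i=0: ✗ (fails at j=0)
  i=1: ✗ (fails at j=1)
  i=2: ✗ (fails at j=2)
  i=3: ✗ (fails at j=3)
  i=4: ✗ (fails at j=5)
  i=5: ✗ (fails at j=5)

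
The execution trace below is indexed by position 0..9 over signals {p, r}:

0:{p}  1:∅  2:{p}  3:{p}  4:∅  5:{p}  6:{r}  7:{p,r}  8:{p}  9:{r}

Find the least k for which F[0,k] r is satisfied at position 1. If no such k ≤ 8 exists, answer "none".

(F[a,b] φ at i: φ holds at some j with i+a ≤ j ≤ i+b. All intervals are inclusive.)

5

Scan j = 1,2,… for r:
  j=1: fails
  j=2: fails
  j=3: fails
  j=4: fails
  j=5: fails
  j=6: holds
First hit at j=6, so smallest k = 6-1 = 5.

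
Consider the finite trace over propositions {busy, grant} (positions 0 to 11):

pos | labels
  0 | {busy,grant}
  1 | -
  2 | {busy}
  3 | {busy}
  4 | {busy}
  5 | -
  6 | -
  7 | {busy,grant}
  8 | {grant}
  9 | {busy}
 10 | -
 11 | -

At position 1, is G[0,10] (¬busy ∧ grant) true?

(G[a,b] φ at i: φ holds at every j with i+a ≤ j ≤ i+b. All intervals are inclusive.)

No

Check (¬busy ∧ grant) at every j in [1,11]:
  j=1: false
  j=2: false
  j=3: false
  j=4: false
  j=5: false
  j=6: false
  j=7: false
  j=8: true
  j=9: false
  j=10: false
  j=11: false
Fails at j=1 → formula fails.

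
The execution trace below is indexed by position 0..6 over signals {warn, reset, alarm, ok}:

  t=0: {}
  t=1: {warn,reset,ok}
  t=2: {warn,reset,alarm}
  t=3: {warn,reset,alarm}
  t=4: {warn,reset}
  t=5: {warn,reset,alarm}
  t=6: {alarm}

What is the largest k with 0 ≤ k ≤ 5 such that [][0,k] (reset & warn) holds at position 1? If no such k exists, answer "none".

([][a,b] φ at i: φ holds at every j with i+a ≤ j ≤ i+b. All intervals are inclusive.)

4

(reset & warn) must hold from j=1 onward; find where it first fails.
  j=1: holds
  j=2: holds
  j=3: holds
  j=4: holds
  j=5: holds
  j=6: fails
Holds on [1,5], so largest k = 4.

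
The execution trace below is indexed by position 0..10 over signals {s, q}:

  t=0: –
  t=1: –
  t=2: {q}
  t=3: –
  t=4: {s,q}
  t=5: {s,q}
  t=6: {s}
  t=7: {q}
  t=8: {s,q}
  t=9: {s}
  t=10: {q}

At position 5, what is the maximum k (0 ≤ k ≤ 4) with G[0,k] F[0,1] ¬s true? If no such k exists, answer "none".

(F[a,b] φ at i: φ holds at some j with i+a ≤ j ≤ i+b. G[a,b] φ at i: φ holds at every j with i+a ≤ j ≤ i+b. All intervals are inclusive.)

F[0,1] ¬s must hold from j=5 onward; find where it first fails.
  j=5: fails → no k works.

none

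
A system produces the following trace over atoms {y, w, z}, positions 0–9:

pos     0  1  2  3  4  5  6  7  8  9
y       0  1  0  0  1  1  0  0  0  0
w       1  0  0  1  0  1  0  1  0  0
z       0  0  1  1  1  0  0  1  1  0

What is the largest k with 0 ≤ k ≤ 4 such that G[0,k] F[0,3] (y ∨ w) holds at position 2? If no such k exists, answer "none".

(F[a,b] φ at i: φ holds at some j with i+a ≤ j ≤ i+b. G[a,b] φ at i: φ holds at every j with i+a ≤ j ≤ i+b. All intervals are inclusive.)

4

F[0,3] (y ∨ w) must hold from j=2 onward; find where it first fails.
  j=2: holds
  j=3: holds
  j=4: holds
  j=5: holds
  j=6: holds
Holds through j=6; largest k = 4.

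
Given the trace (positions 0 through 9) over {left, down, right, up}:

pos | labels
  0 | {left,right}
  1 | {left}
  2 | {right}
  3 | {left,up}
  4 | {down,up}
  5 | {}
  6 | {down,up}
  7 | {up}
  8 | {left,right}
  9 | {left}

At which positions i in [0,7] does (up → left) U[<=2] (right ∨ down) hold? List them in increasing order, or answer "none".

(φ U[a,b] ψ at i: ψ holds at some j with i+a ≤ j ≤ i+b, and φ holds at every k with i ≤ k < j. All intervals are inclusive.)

0, 1, 2, 3, 4, 5, 6

Evaluate at each i in [0,7]:
  i=0: ✓ (rhs at j=0)
  i=1: ✓ (rhs at j=2; lhs holds on [1,1])
  i=2: ✓ (rhs at j=2)
  i=3: ✓ (rhs at j=4; lhs holds on [3,3])
  i=4: ✓ (rhs at j=4)
  i=5: ✓ (rhs at j=6; lhs holds on [5,5])
  i=6: ✓ (rhs at j=6)
  i=7: ✗ (lhs fails at k=7 before rhs at j=8)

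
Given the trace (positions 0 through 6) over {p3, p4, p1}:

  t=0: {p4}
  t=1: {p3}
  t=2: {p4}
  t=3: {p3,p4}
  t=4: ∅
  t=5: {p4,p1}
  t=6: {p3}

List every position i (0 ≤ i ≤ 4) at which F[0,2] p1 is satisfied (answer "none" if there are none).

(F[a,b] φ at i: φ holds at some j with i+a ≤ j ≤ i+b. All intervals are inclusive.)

Evaluate at each i in [0,4]:
  i=0: ✗ (none in [0,2])
  i=1: ✗ (none in [1,3])
  i=2: ✗ (none in [2,4])
  i=3: ✓ (witness j=5)
  i=4: ✓ (witness j=5)

3, 4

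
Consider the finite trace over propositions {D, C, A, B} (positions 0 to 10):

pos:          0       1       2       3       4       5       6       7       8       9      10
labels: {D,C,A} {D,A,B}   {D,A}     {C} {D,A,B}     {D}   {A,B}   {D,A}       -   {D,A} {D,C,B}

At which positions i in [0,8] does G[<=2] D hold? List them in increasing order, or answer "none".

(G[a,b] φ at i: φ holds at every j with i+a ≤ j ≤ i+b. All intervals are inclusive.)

Evaluate at each i in [0,8]:
  i=0: ✓ (all of [0,2])
  i=1: ✗ (fails at j=3)
  i=2: ✗ (fails at j=3)
  i=3: ✗ (fails at j=3)
  i=4: ✗ (fails at j=6)
  i=5: ✗ (fails at j=6)
  i=6: ✗ (fails at j=6)
  i=7: ✗ (fails at j=8)
  i=8: ✗ (fails at j=8)

0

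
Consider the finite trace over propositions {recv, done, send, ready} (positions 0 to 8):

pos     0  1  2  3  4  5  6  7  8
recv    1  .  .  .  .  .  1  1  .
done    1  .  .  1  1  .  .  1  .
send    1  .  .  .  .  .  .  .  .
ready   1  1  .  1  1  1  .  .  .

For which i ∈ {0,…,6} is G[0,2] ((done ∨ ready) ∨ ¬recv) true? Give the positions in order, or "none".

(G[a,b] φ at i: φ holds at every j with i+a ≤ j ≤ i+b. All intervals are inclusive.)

Evaluate at each i in [0,6]:
  i=0: ✓ (all of [0,2])
  i=1: ✓ (all of [1,3])
  i=2: ✓ (all of [2,4])
  i=3: ✓ (all of [3,5])
  i=4: ✗ (fails at j=6)
  i=5: ✗ (fails at j=6)
  i=6: ✗ (fails at j=6)

0, 1, 2, 3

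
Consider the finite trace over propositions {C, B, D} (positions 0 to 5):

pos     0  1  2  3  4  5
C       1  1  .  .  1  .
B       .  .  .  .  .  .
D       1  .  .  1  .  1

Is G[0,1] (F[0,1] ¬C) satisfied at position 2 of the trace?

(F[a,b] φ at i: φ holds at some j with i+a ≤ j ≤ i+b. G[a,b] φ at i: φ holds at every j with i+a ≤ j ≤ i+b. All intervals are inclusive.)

True

Check F[0,1] ¬C at every j in [2,3]:
  j=2: holds (witness at 2)
  j=3: holds (witness at 3)
All positions satisfy it → formula holds.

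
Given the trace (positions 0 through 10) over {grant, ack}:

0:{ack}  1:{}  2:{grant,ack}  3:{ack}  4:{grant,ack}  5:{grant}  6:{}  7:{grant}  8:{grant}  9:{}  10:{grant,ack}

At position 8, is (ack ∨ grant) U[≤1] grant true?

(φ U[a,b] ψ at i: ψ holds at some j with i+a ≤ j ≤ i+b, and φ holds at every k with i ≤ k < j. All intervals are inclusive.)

Holds

Need some j in [8,9] with grant, and (ack ∨ grant) at every k in [8,j-1].
  j=8: grant holds; no prefix to check → satisfied.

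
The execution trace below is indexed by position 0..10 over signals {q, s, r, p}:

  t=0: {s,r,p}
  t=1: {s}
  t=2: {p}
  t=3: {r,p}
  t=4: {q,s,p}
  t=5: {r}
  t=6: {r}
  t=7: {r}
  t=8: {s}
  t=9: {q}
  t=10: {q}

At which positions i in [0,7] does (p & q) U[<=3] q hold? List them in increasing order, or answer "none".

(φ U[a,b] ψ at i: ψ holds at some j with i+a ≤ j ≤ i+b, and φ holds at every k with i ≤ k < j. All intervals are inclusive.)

4

Evaluate at each i in [0,7]:
  i=0: ✗ (no rhs in [0,3])
  i=1: ✗ (lhs fails at k=1 before rhs at j=4)
  i=2: ✗ (lhs fails at k=2 before rhs at j=4)
  i=3: ✗ (lhs fails at k=3 before rhs at j=4)
  i=4: ✓ (rhs at j=4)
  i=5: ✗ (no rhs in [5,8])
  i=6: ✗ (lhs fails at k=6 before rhs at j=9)
  i=7: ✗ (lhs fails at k=7 before rhs at j=9)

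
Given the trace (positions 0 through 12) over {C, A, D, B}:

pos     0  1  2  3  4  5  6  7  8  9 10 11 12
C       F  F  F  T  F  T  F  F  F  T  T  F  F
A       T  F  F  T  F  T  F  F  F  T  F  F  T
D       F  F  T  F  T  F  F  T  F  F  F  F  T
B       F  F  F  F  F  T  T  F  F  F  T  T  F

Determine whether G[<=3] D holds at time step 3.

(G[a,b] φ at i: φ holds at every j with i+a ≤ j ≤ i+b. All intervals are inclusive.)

Check D at every j in [3,6]:
  j=3: false
  j=4: true
  j=5: false
  j=6: false
Fails at j=3 → formula fails.

Does not hold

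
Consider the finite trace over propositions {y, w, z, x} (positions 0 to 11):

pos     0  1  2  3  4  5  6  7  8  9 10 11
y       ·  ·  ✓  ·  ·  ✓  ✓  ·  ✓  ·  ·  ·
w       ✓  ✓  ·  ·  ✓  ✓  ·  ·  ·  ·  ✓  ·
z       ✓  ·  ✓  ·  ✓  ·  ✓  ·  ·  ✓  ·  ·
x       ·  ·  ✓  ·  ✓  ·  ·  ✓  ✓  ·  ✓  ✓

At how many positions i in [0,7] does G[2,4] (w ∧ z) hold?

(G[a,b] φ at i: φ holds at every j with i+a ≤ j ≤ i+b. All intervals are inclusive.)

Evaluate at each i in [0,7]:
  i=0: ✗ (fails at j=2)
  i=1: ✗ (fails at j=3)
  i=2: ✗ (fails at j=5)
  i=3: ✗ (fails at j=5)
  i=4: ✗ (fails at j=6)
  i=5: ✗ (fails at j=7)
  i=6: ✗ (fails at j=8)
  i=7: ✗ (fails at j=9)
Positions where it holds: {} → 0.

0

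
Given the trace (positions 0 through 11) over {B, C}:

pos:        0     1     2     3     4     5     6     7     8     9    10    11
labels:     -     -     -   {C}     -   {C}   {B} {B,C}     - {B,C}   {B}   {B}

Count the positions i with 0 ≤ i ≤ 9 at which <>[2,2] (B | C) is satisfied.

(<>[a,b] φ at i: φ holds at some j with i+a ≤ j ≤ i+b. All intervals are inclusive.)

Evaluate at each i in [0,9]:
  i=0: ✗ (none in [2,2])
  i=1: ✓ (witness j=3)
  i=2: ✗ (none in [4,4])
  i=3: ✓ (witness j=5)
  i=4: ✓ (witness j=6)
  i=5: ✓ (witness j=7)
  i=6: ✗ (none in [8,8])
  i=7: ✓ (witness j=9)
  i=8: ✓ (witness j=10)
  i=9: ✓ (witness j=11)
Positions where it holds: {1, 3, 4, 5, 7, 8, 9} → 7.

7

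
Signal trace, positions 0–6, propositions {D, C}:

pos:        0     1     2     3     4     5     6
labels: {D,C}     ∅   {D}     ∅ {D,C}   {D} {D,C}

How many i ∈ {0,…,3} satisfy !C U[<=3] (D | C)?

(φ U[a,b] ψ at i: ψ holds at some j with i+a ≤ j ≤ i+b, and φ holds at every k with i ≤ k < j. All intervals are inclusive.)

4

Evaluate at each i in [0,3]:
  i=0: ✓ (rhs at j=0)
  i=1: ✓ (rhs at j=2; lhs holds on [1,1])
  i=2: ✓ (rhs at j=2)
  i=3: ✓ (rhs at j=4; lhs holds on [3,3])
Positions where it holds: {0, 1, 2, 3} → 4.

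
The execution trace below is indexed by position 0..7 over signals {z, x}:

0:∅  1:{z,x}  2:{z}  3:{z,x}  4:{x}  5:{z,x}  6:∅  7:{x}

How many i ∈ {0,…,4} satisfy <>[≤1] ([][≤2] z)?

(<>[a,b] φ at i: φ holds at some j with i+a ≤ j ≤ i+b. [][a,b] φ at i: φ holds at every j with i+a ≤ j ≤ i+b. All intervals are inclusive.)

Evaluate at each i in [0,4]:
  i=0: ✓ (witness j=1)
  i=1: ✓ (witness j=1)
  i=2: ✗ (none in [2,3])
  i=3: ✗ (none in [3,4])
  i=4: ✗ (none in [4,5])
Positions where it holds: {0, 1} → 2.

2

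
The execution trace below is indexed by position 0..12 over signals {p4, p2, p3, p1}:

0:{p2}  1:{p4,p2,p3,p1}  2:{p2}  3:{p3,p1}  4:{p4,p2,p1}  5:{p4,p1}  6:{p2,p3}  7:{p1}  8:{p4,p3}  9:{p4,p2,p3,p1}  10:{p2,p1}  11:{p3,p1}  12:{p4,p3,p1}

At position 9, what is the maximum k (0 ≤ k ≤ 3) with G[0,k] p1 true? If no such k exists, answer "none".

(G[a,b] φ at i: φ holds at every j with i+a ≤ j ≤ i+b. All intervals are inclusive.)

3

p1 must hold from j=9 onward; find where it first fails.
  j=9: holds
  j=10: holds
  j=11: holds
  j=12: holds
Holds through j=12; largest k = 3.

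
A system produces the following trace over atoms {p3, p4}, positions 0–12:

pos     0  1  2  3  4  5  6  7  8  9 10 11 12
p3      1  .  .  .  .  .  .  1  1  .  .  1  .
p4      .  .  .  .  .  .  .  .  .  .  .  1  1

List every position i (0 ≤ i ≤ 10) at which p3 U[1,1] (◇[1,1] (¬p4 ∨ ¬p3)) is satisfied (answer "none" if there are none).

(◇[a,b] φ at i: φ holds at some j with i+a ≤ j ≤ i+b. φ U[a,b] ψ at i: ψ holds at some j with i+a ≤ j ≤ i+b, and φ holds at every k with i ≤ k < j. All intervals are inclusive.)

0, 7, 8

Evaluate at each i in [0,10]:
  i=0: ✓ (rhs at j=1; lhs holds on [0,0])
  i=1: ✗ (lhs fails at k=1 before rhs at j=2)
  i=2: ✗ (lhs fails at k=2 before rhs at j=3)
  i=3: ✗ (lhs fails at k=3 before rhs at j=4)
  i=4: ✗ (lhs fails at k=4 before rhs at j=5)
  i=5: ✗ (lhs fails at k=5 before rhs at j=6)
  i=6: ✗ (lhs fails at k=6 before rhs at j=7)
  i=7: ✓ (rhs at j=8; lhs holds on [7,7])
  i=8: ✓ (rhs at j=9; lhs holds on [8,8])
  i=9: ✗ (no rhs in [10,10])
  i=10: ✗ (lhs fails at k=10 before rhs at j=11)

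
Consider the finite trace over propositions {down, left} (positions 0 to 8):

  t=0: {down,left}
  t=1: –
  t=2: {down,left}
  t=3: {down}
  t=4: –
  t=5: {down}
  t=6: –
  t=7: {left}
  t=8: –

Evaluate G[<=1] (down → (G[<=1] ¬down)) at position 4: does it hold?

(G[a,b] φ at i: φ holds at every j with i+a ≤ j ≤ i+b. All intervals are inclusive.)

Does not hold

Check (down → (G[<=1] ¬down)) at every j in [4,5]:
  j=4: antecedent false → ✓
  j=5: antecedent true; consequent fails at 5 → ✗
Fails at j=5 → formula fails.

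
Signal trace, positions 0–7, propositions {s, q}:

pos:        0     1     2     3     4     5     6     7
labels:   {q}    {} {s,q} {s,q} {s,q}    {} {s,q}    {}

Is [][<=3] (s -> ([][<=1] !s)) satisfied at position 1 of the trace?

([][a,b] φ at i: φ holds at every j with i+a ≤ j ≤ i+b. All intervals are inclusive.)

No

Check (s -> ([][<=1] !s)) at every j in [1,4]:
  j=1: antecedent false → ✓
  j=2: antecedent true; consequent fails at 2 → ✗
  j=3: antecedent true; consequent fails at 3 → ✗
  j=4: antecedent true; consequent fails at 4 → ✗
Fails at j=2 → formula fails.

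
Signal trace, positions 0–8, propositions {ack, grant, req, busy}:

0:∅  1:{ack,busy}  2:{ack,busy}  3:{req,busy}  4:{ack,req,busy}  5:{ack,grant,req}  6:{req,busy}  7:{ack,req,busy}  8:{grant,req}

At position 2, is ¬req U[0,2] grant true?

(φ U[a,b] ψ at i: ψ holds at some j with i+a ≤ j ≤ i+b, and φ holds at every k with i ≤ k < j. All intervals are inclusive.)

Need some j in [2,4] with grant, and ¬req at every k in [2,j-1].
  j=2: grant false.
  j=3: grant false.
  j=4: grant false.
No j in the window works → until fails.

Does not hold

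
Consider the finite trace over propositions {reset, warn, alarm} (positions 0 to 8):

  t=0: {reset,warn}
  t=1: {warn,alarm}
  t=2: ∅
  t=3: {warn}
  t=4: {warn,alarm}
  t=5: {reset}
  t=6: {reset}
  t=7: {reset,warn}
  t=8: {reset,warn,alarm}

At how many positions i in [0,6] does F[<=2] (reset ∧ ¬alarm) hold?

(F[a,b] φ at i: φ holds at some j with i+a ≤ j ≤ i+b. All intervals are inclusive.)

Evaluate at each i in [0,6]:
  i=0: ✓ (witness j=0)
  i=1: ✗ (none in [1,3])
  i=2: ✗ (none in [2,4])
  i=3: ✓ (witness j=5)
  i=4: ✓ (witness j=5)
  i=5: ✓ (witness j=5)
  i=6: ✓ (witness j=6)
Positions where it holds: {0, 3, 4, 5, 6} → 5.

5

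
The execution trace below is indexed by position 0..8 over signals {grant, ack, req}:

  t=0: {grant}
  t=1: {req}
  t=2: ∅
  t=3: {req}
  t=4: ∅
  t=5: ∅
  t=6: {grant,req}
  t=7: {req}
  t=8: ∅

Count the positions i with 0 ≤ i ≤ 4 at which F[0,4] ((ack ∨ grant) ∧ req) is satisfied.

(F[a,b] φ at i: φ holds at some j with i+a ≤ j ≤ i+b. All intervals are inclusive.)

3

Evaluate at each i in [0,4]:
  i=0: ✗ (none in [0,4])
  i=1: ✗ (none in [1,5])
  i=2: ✓ (witness j=6)
  i=3: ✓ (witness j=6)
  i=4: ✓ (witness j=6)
Positions where it holds: {2, 3, 4} → 3.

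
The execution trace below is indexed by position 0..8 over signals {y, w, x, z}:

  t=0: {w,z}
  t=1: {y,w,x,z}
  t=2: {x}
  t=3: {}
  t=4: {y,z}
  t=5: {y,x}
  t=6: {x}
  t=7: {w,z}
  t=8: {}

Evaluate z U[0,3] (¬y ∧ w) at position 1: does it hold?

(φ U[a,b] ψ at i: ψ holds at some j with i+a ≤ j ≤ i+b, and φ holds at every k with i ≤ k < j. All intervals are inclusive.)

Need some j in [1,4] with (¬y ∧ w), and z at every k in [1,j-1].
  j=1: (¬y ∧ w) false.
  j=2: (¬y ∧ w) false.
  j=3: (¬y ∧ w) false.
  j=4: (¬y ∧ w) false.
No j in the window works → until fails.

False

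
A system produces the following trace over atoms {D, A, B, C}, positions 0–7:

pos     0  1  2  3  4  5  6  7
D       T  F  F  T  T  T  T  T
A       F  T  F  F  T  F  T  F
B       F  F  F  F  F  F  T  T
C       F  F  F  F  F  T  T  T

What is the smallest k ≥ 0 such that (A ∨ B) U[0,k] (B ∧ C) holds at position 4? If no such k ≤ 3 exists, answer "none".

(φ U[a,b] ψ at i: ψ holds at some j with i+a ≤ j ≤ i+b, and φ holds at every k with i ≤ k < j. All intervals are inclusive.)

Need earliest j ≥ 4 with (B ∧ C), and (A ∨ B) at every k in [4,j-1].
  j=4: rhs fails.
  j=5: rhs fails.
  j=6: rhs holds but lhs fails at k=5.
  j=7: rhs holds but lhs fails at k=5.
No witness within the range → none.

none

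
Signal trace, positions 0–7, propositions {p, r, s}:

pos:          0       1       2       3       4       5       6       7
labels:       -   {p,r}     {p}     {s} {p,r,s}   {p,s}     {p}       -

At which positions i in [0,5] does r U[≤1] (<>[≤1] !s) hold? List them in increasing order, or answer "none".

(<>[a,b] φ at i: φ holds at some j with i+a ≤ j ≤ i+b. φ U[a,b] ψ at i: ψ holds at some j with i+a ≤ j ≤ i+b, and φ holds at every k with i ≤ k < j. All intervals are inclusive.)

Evaluate at each i in [0,5]:
  i=0: ✓ (rhs at j=0)
  i=1: ✓ (rhs at j=1)
  i=2: ✓ (rhs at j=2)
  i=3: ✗ (no rhs in [3,4])
  i=4: ✓ (rhs at j=5; lhs holds on [4,4])
  i=5: ✓ (rhs at j=5)

0, 1, 2, 4, 5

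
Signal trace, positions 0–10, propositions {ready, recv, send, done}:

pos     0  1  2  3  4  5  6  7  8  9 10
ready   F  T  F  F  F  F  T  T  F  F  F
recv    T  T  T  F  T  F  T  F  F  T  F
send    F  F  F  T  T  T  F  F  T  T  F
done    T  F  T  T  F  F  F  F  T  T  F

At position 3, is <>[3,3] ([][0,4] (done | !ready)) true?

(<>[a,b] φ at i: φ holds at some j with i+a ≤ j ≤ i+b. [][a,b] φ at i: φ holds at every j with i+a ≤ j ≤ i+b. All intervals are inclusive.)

Does not hold

Check [][0,4] (done | !ready) at each j in [6,6]:
  j=6: fails at 6
No position in the window satisfies it → formula fails.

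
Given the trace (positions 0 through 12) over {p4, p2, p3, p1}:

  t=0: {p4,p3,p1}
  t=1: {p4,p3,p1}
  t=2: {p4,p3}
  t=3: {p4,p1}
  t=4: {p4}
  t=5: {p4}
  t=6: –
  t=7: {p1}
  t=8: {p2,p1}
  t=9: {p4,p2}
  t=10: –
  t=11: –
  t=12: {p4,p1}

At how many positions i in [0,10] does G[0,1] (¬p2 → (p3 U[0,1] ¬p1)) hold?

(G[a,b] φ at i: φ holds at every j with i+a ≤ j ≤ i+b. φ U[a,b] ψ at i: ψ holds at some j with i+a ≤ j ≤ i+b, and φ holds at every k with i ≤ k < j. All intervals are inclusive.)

6

Evaluate at each i in [0,10]:
  i=0: ✗ (fails at j=0)
  i=1: ✓ (all of [1,2])
  i=2: ✗ (fails at j=3)
  i=3: ✗ (fails at j=3)
  i=4: ✓ (all of [4,5])
  i=5: ✓ (all of [5,6])
  i=6: ✗ (fails at j=7)
  i=7: ✗ (fails at j=7)
  i=8: ✓ (all of [8,9])
  i=9: ✓ (all of [9,10])
  i=10: ✓ (all of [10,11])
Positions where it holds: {1, 4, 5, 8, 9, 10} → 6.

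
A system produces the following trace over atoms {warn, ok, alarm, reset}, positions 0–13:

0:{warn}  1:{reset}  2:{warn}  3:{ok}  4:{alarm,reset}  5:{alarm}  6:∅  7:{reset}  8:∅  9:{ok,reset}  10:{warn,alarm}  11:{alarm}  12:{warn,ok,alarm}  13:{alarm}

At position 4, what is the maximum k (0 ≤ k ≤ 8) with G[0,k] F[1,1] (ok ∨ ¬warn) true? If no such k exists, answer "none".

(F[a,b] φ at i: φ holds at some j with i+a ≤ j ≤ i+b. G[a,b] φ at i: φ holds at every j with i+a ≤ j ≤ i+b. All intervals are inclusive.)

4

F[1,1] (ok ∨ ¬warn) must hold from j=4 onward; find where it first fails.
  j=4: holds
  j=5: holds
  j=6: holds
  j=7: holds
  j=8: holds
  j=9: fails
Holds on [4,8], so largest k = 4.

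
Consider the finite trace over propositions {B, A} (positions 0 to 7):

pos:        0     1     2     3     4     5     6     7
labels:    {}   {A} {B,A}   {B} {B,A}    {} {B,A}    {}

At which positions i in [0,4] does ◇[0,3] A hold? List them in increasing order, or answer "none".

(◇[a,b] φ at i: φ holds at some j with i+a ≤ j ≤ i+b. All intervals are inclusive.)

0, 1, 2, 3, 4

Evaluate at each i in [0,4]:
  i=0: ✓ (witness j=1)
  i=1: ✓ (witness j=1)
  i=2: ✓ (witness j=2)
  i=3: ✓ (witness j=4)
  i=4: ✓ (witness j=4)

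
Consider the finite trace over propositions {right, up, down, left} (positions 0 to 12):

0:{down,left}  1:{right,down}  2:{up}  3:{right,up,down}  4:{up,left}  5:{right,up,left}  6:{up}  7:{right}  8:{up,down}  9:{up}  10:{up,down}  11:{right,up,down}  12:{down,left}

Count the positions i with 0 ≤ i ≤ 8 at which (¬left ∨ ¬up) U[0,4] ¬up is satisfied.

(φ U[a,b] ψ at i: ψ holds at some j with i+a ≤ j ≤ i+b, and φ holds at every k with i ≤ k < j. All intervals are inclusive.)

Evaluate at each i in [0,8]:
  i=0: ✓ (rhs at j=0)
  i=1: ✓ (rhs at j=1)
  i=2: ✗ (no rhs in [2,6])
  i=3: ✗ (lhs fails at k=4 before rhs at j=7)
  i=4: ✗ (lhs fails at k=4 before rhs at j=7)
  i=5: ✗ (lhs fails at k=5 before rhs at j=7)
  i=6: ✓ (rhs at j=7; lhs holds on [6,6])
  i=7: ✓ (rhs at j=7)
  i=8: ✓ (rhs at j=12; lhs holds on [8,11])
Positions where it holds: {0, 1, 6, 7, 8} → 5.

5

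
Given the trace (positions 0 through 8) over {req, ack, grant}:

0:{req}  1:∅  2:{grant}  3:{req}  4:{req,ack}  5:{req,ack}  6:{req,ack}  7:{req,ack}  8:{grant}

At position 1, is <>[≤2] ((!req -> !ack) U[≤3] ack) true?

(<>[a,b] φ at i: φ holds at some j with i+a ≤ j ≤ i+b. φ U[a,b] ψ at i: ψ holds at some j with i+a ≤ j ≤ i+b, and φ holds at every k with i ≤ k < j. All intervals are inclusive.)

Check ((!req -> !ack) U[≤3] ack) at each j in [1,3]:
  j=1: holds
  j=2: holds
  j=3: holds
Found at j=1 → formula holds.

Yes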